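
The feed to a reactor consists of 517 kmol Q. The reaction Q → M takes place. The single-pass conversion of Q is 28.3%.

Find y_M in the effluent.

Q reacted = 0.283 × 517 = 146.3 kmol; ν_Q = −1, so ξ = 146.3/1 = 146.3 kmol.
Outlet amounts (n = n₀ + ν ξ):
  Q: 517 − 1(146.3) = 370.7
  M: 0 + 1(146.3) = 146.3
Total out = 517 kmol; y_M = 146.3 / 517 = 0.283.

0.283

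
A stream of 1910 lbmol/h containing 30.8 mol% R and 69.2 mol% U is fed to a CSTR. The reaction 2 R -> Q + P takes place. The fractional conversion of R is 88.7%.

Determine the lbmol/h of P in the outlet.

261 lbmol/h

R reacted = 0.887 × 588.3 = 521.8 lbmol/h; ν_R = −2, so ξ = 521.8/2 = 260.9 lbmol/h.
Outlet amounts (n = n₀ + ν ξ):
  R: 588.3 − 2(260.9) = 66.48
  Q: 0 + 1(260.9) = 260.9
  P: 0 + 1(260.9) = 260.9
  U: 1322 (inert)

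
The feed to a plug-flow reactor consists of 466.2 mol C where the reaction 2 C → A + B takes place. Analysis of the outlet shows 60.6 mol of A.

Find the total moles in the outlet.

466 mol

For A: n = n₀ + 1ξ → 60.6 = 0 + 1ξ, giving ξ = 60.6 mol.
Outlet amounts (n = n₀ + ν ξ):
  C: 466.2 − 2(60.6) = 345
  A: 0 + 1(60.6) = 60.6
  B: 0 + 1(60.6) = 60.6
Total out = 345 + 60.6 + 60.6 = 466.2 mol.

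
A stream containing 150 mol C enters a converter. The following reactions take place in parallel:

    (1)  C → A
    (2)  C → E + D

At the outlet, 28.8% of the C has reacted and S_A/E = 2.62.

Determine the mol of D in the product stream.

11.9 mol

Conversion of C: C consumed = 0.288 × 150 = 43.2 mol = 1ξ₁ + 1ξ₂.
Selectivity: 1ξ₁ / (1ξ₂) = 2.62 → ξ₁ = 2.62 ξ₂.
Substitute: (1·2.62 + 1) ξ₂ = 43.2 → ξ₂ = 11.93 mol, ξ₁ = 31.27 mol.
Outlet amounts (n = n₀ + Σ ν·ξ):
  C: 150 − 1(31.27) − 1(11.93) = 106.8
  A: 0 + 1(31.27) = 31.27
  E: 0 + 1(11.93) = 11.93
  D: 0 + 1(11.93) = 11.93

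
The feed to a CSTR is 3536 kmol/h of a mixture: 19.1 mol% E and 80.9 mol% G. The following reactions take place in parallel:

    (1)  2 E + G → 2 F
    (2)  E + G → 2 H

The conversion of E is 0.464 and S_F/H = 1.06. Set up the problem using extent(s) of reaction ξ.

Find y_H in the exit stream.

0.0586

Conversion of E: E consumed = 0.464 × 675.4 = 313.4 kmol/h = 2ξ₁ + 1ξ₂.
Selectivity: 2ξ₁ / (2ξ₂) = 1.06 → ξ₁ = 1.06 ξ₂.
Substitute: (2·1.06 + 1) ξ₂ = 313.4 → ξ₂ = 100.4 kmol/h, ξ₁ = 106.5 kmol/h.
Outlet amounts (n = n₀ + Σ ν·ξ):
  E: 675.4 − 2(106.5) − 1(100.4) = 362
  G: 2861 − 1(106.5) − 1(100.4) = 2654
  F: 0 + 2(106.5) = 212.9
  H: 0 + 2(100.4) = 200.9
Total out = 3430 kmol/h; y_H = 200.9 / 3430 = 0.05857.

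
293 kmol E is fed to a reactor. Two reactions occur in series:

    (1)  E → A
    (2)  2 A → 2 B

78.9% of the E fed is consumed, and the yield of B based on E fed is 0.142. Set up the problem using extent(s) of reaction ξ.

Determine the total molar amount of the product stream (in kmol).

293 kmol

Conversion of E: E consumed = 1ξ₁ = 0.789 × 293 → ξ₁ = 231.2 kmol.
Yield of B: 2ξ₂ / 293 = 0.142 → ξ₂ = 20.8 kmol.
Outlet amounts (n = n₀ + Σ ν·ξ):
  E: 293 − 1(231.2) = 61.82
  A: 0 + 1(231.2) − 2(20.8) = 189.6
  B: 0 + 2(20.8) = 41.61
Total out = 61.82 + 189.6 + 41.61 = 293 kmol.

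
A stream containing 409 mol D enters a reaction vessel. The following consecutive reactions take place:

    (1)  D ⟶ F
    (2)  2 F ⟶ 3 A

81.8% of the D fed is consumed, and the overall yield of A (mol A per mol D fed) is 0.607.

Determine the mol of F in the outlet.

Conversion of D: D consumed = 1ξ₁ = 0.818 × 409 → ξ₁ = 334.6 mol.
Yield of A: 3ξ₂ / 409 = 0.607 → ξ₂ = 82.75 mol.
Outlet amounts (n = n₀ + Σ ν·ξ):
  D: 409 − 1(334.6) = 74.44
  F: 0 + 1(334.6) − 2(82.75) = 169.1
  A: 0 + 3(82.75) = 248.3

169 mol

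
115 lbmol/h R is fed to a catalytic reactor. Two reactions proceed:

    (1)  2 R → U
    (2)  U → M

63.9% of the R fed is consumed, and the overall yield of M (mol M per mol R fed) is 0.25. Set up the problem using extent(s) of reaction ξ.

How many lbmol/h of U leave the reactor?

7.99 lbmol/h

Conversion of R: R consumed = 2ξ₁ = 0.639 × 115 → ξ₁ = 36.74 lbmol/h.
Yield of M: 1ξ₂ / 115 = 0.25 → ξ₂ = 28.75 lbmol/h.
Outlet amounts (n = n₀ + Σ ν·ξ):
  R: 115 − 2(36.74) = 41.52
  U: 0 + 1(36.74) − 1(28.75) = 7.992
  M: 0 + 1(28.75) = 28.75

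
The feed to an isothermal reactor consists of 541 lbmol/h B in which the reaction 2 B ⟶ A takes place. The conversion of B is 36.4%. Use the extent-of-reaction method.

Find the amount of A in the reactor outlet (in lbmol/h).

B reacted = 0.364 × 541 = 196.9 lbmol/h; ν_B = −2, so ξ = 196.9/2 = 98.46 lbmol/h.
Outlet amounts (n = n₀ + ν ξ):
  B: 541 − 2(98.46) = 344.1
  A: 0 + 1(98.46) = 98.46

98.5 lbmol/h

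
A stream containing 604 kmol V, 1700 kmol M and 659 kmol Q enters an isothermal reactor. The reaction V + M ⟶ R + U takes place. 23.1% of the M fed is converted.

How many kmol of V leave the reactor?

211 kmol

M reacted = 0.231 × 1700 = 392.7 kmol; ν_M = −1, so ξ = 392.7/1 = 392.7 kmol.
Outlet amounts (n = n₀ + ν ξ):
  V: 604 − 1(392.7) = 211.3
  M: 1700 − 1(392.7) = 1307
  R: 0 + 1(392.7) = 392.7
  U: 0 + 1(392.7) = 392.7
  Q: 659 (inert)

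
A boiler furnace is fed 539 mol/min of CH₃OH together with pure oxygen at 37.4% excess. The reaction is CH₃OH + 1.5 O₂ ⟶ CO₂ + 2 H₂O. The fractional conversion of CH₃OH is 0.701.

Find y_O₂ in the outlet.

0.296

Stoichiometric O₂ = 1.5 × 539 = 808.5 mol/min; O₂ fed = 808.5 × 1.374 = 1111 mol/min.
Fuel reacted = 0.701 × 539 → ξ = 377.8 mol/min.
Outlet (n = n₀ + ν ξ):
  CH₃OH: 539 − 1(377.8) = 161.2
  O₂: 1111 − 1.5(377.8) = 544.1
  CO₂: 0 + 1(377.8) = 377.8
  H₂O: 0 + 2(377.8) = 755.7
Total out = 1839 mol/min; y_O₂ = 544.1 / 1839 = 0.2959.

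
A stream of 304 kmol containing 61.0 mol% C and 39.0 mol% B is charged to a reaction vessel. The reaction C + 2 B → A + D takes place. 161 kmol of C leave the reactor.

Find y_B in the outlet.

For C: n = n₀ − 1ξ → 161 = 185.4 − 1ξ, giving ξ = 24.44 kmol.
Outlet amounts (n = n₀ + ν ξ):
  C: 185.4 − 1(24.44) = 161
  B: 118.6 − 2(24.44) = 69.68
  A: 0 + 1(24.44) = 24.44
  D: 0 + 1(24.44) = 24.44
Total out = 279.6 kmol; y_B = 69.68 / 279.6 = 0.2492.

0.249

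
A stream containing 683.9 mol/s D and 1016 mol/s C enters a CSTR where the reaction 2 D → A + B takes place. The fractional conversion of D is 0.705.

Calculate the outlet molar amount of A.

241 mol/s

D reacted = 0.705 × 683.9 = 482.1 mol/s; ν_D = −2, so ξ = 482.1/2 = 241.1 mol/s.
Outlet amounts (n = n₀ + ν ξ):
  D: 683.9 − 2(241.1) = 201.8
  A: 0 + 1(241.1) = 241.1
  B: 0 + 1(241.1) = 241.1
  C: 1016 (inert)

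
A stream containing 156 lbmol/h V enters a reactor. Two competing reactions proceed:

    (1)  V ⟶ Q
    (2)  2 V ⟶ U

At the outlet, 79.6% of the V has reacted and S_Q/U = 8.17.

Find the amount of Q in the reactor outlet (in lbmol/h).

Conversion of V: V consumed = 0.796 × 156 = 124.2 lbmol/h = 1ξ₁ + 2ξ₂.
Selectivity: 1ξ₁ / (1ξ₂) = 8.17 → ξ₁ = 8.17 ξ₂.
Substitute: (1·8.17 + 2) ξ₂ = 124.2 → ξ₂ = 12.21 lbmol/h, ξ₁ = 99.76 lbmol/h.
Outlet amounts (n = n₀ + Σ ν·ξ):
  V: 156 − 1(99.76) − 2(12.21) = 31.82
  Q: 0 + 1(99.76) = 99.76
  U: 0 + 1(12.21) = 12.21

99.8 lbmol/h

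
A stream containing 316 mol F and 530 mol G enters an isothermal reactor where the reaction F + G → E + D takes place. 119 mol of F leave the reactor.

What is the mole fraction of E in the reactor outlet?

0.233

For F: n = n₀ − 1ξ → 119 = 316 − 1ξ, giving ξ = 197 mol.
Outlet amounts (n = n₀ + ν ξ):
  F: 316 − 1(197) = 119
  G: 530 − 1(197) = 333
  E: 0 + 1(197) = 197
  D: 0 + 1(197) = 197
Total out = 846 mol; y_E = 197 / 846 = 0.2329.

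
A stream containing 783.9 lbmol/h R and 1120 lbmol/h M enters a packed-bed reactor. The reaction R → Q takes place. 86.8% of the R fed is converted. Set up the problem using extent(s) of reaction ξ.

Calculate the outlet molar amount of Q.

R reacted = 0.868 × 783.9 = 680.4 lbmol/h; ν_R = −1, so ξ = 680.4/1 = 680.4 lbmol/h.
Outlet amounts (n = n₀ + ν ξ):
  R: 783.9 − 1(680.4) = 103.5
  Q: 0 + 1(680.4) = 680.4
  M: 1120 (inert)

680 lbmol/h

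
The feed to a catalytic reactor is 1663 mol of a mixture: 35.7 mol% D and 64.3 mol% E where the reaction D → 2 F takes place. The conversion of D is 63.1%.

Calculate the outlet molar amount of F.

749 mol

D reacted = 0.631 × 593.7 = 374.6 mol; ν_D = −1, so ξ = 374.6/1 = 374.6 mol.
Outlet amounts (n = n₀ + ν ξ):
  D: 593.7 − 1(374.6) = 219.1
  F: 0 + 2(374.6) = 749.2
  E: 1069 (inert)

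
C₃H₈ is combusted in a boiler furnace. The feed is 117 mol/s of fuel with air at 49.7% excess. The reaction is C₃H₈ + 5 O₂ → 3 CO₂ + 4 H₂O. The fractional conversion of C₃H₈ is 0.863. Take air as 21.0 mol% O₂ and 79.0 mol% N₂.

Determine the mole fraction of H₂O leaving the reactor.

0.092

Stoichiometric O₂ = 5 × 117 = 585 mol/s; O₂ fed = 585 × 1.497 = 875.7 mol/s.
N₂ fed = 875.7 × 79/21 = 3294 mol/s.
Fuel reacted = 0.863 × 117 → ξ = 101 mol/s.
Outlet (n = n₀ + ν ξ):
  C₃H₈: 117 − 1(101) = 16.03
  O₂: 875.7 − 5(101) = 370.9
  N₂: 3294 (inert)
  CO₂: 0 + 3(101) = 302.9
  H₂O: 0 + 4(101) = 403.9
Total out = 4388 mol/s; y_H₂O = 403.9 / 4388 = 0.09204.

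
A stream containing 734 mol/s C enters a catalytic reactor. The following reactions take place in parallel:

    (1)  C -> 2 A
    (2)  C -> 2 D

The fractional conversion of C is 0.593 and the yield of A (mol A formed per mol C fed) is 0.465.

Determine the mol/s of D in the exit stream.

Yield of A: 2ξ₁ / 734 = 0.465 → ξ₁ = 170.7 mol/s.
Conversion of C: 1ξ₁ + 1ξ₂ = 0.593 × 734 = 435.3 → ξ₂ = 264.6 mol/s.
Outlet amounts (n = n₀ + Σ ν·ξ):
  C: 734 − 1(170.7) − 1(264.6) = 298.7
  A: 0 + 2(170.7) = 341.3
  D: 0 + 2(264.6) = 529.2

529 mol/s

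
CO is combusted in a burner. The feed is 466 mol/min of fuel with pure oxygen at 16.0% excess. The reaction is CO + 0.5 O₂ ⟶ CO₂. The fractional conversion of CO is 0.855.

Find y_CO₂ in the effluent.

Stoichiometric O₂ = 0.5 × 466 = 233 mol/min; O₂ fed = 233 × 1.160 = 270.3 mol/min.
Fuel reacted = 0.855 × 466 → ξ = 398.4 mol/min.
Outlet (n = n₀ + ν ξ):
  CO: 466 − 1(398.4) = 67.57
  O₂: 270.3 − 0.5(398.4) = 71.06
  CO₂: 0 + 1(398.4) = 398.4
Total out = 537.1 mol/min; y_CO₂ = 398.4 / 537.1 = 0.7419.

0.742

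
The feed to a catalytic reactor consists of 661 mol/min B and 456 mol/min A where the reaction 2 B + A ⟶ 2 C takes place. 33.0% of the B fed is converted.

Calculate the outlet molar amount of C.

218 mol/min

B reacted = 0.33 × 661 = 218.1 mol/min; ν_B = −2, so ξ = 218.1/2 = 109.1 mol/min.
Outlet amounts (n = n₀ + ν ξ):
  B: 661 − 2(109.1) = 442.9
  A: 456 − 1(109.1) = 346.9
  C: 0 + 2(109.1) = 218.1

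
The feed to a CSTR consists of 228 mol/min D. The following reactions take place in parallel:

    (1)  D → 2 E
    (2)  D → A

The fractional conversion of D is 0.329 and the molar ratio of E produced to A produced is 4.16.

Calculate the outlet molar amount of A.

24.4 mol/min

Conversion of D: D consumed = 0.329 × 228 = 75.01 mol/min = 1ξ₁ + 1ξ₂.
Selectivity: 2ξ₁ / (1ξ₂) = 4.16 → ξ₁ = 2.08 ξ₂.
Substitute: (1·2.08 + 1) ξ₂ = 75.01 → ξ₂ = 24.35 mol/min, ξ₁ = 50.66 mol/min.
Outlet amounts (n = n₀ + Σ ν·ξ):
  D: 228 − 1(50.66) − 1(24.35) = 153
  E: 0 + 2(50.66) = 101.3
  A: 0 + 1(24.35) = 24.35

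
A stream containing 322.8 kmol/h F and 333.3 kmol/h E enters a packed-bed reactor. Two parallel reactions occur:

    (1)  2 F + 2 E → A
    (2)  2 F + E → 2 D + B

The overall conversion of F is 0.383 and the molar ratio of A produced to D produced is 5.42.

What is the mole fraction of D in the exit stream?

Conversion of F: F consumed = 0.383 × 322.8 = 123.6 kmol/h = 2ξ₁ + 2ξ₂.
Selectivity: 1ξ₁ / (2ξ₂) = 5.42 → ξ₁ = 10.84 ξ₂.
Substitute: (2·10.84 + 2) ξ₂ = 123.6 → ξ₂ = 5.221 kmol/h, ξ₁ = 56.6 kmol/h.
Outlet amounts (n = n₀ + Σ ν·ξ):
  F: 322.8 − 2(56.6) − 2(5.221) = 199.2
  E: 333.3 − 2(56.6) − 1(5.221) = 214.9
  A: 0 + 1(56.6) = 56.6
  D: 0 + 2(5.221) = 10.44
  B: 0 + 1(5.221) = 5.221
Total out = 486.3 kmol/h; y_D = 10.44 / 486.3 = 0.02147.

0.0215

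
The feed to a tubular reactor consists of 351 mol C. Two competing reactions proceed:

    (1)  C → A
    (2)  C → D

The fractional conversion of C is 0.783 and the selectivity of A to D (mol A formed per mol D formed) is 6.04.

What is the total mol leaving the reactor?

Conversion of C: C consumed = 0.783 × 351 = 274.8 mol = 1ξ₁ + 1ξ₂.
Selectivity: 1ξ₁ / (1ξ₂) = 6.04 → ξ₁ = 6.04 ξ₂.
Substitute: (1·6.04 + 1) ξ₂ = 274.8 → ξ₂ = 39.04 mol, ξ₁ = 235.8 mol.
Outlet amounts (n = n₀ + Σ ν·ξ):
  C: 351 − 1(235.8) − 1(39.04) = 76.17
  A: 0 + 1(235.8) = 235.8
  D: 0 + 1(39.04) = 39.04
Total out = 76.17 + 235.8 + 39.04 = 351 mol.

351 mol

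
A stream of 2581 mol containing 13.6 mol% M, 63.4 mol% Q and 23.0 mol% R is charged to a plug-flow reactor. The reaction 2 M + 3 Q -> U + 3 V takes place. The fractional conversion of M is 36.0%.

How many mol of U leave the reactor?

63.2 mol

M reacted = 0.36 × 351 = 126.4 mol; ν_M = −2, so ξ = 126.4/2 = 63.18 mol.
Outlet amounts (n = n₀ + ν ξ):
  M: 351 − 2(63.18) = 224.7
  Q: 1636 − 3(63.18) = 1447
  U: 0 + 1(63.18) = 63.18
  V: 0 + 3(63.18) = 189.5
  R: 593.6 (inert)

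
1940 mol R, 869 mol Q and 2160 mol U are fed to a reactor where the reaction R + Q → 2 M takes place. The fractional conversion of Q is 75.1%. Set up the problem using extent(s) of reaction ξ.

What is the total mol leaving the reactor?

Q reacted = 0.751 × 869 = 652.6 mol; ν_Q = −1, so ξ = 652.6/1 = 652.6 mol.
Outlet amounts (n = n₀ + ν ξ):
  R: 1940 − 1(652.6) = 1287
  Q: 869 − 1(652.6) = 216.4
  M: 0 + 2(652.6) = 1305
  U: 2160 (inert)
Total out = 1287 + 216.4 + 1305 + 2160 = 4969 mol.

4970 mol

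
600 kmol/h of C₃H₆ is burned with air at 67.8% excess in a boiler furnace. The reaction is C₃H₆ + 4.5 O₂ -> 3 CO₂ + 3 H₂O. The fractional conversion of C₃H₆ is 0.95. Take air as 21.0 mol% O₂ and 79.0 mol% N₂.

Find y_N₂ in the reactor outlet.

0.759

Stoichiometric O₂ = 4.5 × 600 = 2700 kmol/h; O₂ fed = 2700 × 1.678 = 4531 kmol/h.
N₂ fed = 4531 × 79/21 = 17040 kmol/h.
Fuel reacted = 0.95 × 600 → ξ = 570 kmol/h.
Outlet (n = n₀ + ν ξ):
  C₃H₆: 600 − 1(570) = 30
  O₂: 4531 − 4.5(570) = 1966
  N₂: 17040 (inert)
  CO₂: 0 + 3(570) = 1710
  H₂O: 0 + 3(570) = 1710
Total out = 22460 kmol/h; y_N₂ = 17040 / 22460 = 0.7589.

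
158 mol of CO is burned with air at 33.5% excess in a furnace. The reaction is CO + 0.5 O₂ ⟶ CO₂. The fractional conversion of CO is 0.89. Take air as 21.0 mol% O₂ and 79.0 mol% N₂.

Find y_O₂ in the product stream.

0.0596

Stoichiometric O₂ = 0.5 × 158 = 79 mol; O₂ fed = 79 × 1.335 = 105.5 mol.
N₂ fed = 105.5 × 79/21 = 396.7 mol.
Fuel reacted = 0.89 × 158 → ξ = 140.6 mol.
Outlet (n = n₀ + ν ξ):
  CO: 158 − 1(140.6) = 17.38
  O₂: 105.5 − 0.5(140.6) = 35.16
  N₂: 396.7 (inert)
  CO₂: 0 + 1(140.6) = 140.6
Total out = 589.9 mol; y_O₂ = 35.16 / 589.9 = 0.05959.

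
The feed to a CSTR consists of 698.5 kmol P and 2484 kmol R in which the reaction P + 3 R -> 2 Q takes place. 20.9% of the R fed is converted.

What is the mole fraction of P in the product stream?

0.185

R reacted = 0.209 × 2484 = 519.2 kmol; ν_R = −3, so ξ = 519.2/3 = 173.1 kmol.
Outlet amounts (n = n₀ + ν ξ):
  P: 698.5 − 1(173.1) = 525.4
  R: 2484 − 3(173.1) = 1965
  Q: 0 + 2(173.1) = 346.1
Total out = 2836 kmol; y_P = 525.4 / 2836 = 0.1853.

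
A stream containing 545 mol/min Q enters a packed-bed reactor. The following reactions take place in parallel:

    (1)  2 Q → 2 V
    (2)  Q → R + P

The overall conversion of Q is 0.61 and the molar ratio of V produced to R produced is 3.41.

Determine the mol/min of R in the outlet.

75.4 mol/min

Conversion of Q: Q consumed = 0.61 × 545 = 332.4 mol/min = 2ξ₁ + 1ξ₂.
Selectivity: 2ξ₁ / (1ξ₂) = 3.41 → ξ₁ = 1.705 ξ₂.
Substitute: (2·1.705 + 1) ξ₂ = 332.4 → ξ₂ = 75.39 mol/min, ξ₁ = 128.5 mol/min.
Outlet amounts (n = n₀ + Σ ν·ξ):
  Q: 545 − 2(128.5) − 1(75.39) = 212.5
  V: 0 + 2(128.5) = 257.1
  R: 0 + 1(75.39) = 75.39
  P: 0 + 1(75.39) = 75.39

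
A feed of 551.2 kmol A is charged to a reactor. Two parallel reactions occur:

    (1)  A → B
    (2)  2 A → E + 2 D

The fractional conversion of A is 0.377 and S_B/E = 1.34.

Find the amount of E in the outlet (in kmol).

Conversion of A: A consumed = 0.377 × 551.2 = 207.8 kmol = 1ξ₁ + 2ξ₂.
Selectivity: 1ξ₁ / (1ξ₂) = 1.34 → ξ₁ = 1.34 ξ₂.
Substitute: (1·1.34 + 2) ξ₂ = 207.8 → ξ₂ = 62.22 kmol, ξ₁ = 83.37 kmol.
Outlet amounts (n = n₀ + Σ ν·ξ):
  A: 551.2 − 1(83.37) − 2(62.22) = 343.4
  B: 0 + 1(83.37) = 83.37
  E: 0 + 1(62.22) = 62.22
  D: 0 + 2(62.22) = 124.4

62.2 kmol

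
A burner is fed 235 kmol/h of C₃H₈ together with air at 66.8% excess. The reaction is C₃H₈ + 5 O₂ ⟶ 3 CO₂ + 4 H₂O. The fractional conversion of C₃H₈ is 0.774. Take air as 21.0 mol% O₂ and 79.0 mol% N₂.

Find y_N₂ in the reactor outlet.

Stoichiometric O₂ = 5 × 235 = 1175 kmol/h; O₂ fed = 1175 × 1.668 = 1960 kmol/h.
N₂ fed = 1960 × 79/21 = 7373 kmol/h.
Fuel reacted = 0.774 × 235 → ξ = 181.9 kmol/h.
Outlet (n = n₀ + ν ξ):
  C₃H₈: 235 − 1(181.9) = 53.11
  O₂: 1960 − 5(181.9) = 1050
  N₂: 7373 (inert)
  CO₂: 0 + 3(181.9) = 545.7
  H₂O: 0 + 4(181.9) = 727.6
Total out = 9750 kmol/h; y_N₂ = 7373 / 9750 = 0.7562.

0.756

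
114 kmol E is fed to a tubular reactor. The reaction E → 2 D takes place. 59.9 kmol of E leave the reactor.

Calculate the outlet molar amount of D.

108 kmol

For E: n = n₀ − 1ξ → 59.9 = 114 − 1ξ, giving ξ = 54.1 kmol.
Outlet amounts (n = n₀ + ν ξ):
  E: 114 − 1(54.1) = 59.9
  D: 0 + 2(54.1) = 108.2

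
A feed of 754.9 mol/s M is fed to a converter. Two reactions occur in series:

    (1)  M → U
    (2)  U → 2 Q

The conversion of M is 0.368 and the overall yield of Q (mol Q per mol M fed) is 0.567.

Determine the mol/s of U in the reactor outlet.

Conversion of M: M consumed = 1ξ₁ = 0.368 × 754.9 → ξ₁ = 277.8 mol/s.
Yield of Q: 2ξ₂ / 754.9 = 0.567 → ξ₂ = 214 mol/s.
Outlet amounts (n = n₀ + Σ ν·ξ):
  M: 754.9 − 1(277.8) = 477.1
  U: 0 + 1(277.8) − 1(214) = 63.79
  Q: 0 + 2(214) = 428

63.8 mol/s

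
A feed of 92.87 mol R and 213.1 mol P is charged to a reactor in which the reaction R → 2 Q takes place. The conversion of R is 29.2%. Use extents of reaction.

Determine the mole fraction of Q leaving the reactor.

R reacted = 0.292 × 92.87 = 27.12 mol; ν_R = −1, so ξ = 27.12/1 = 27.12 mol.
Outlet amounts (n = n₀ + ν ξ):
  R: 92.87 − 1(27.12) = 65.75
  Q: 0 + 2(27.12) = 54.24
  P: 213.1 (inert)
Total out = 333.1 mol; y_Q = 54.24 / 333.1 = 0.1628.

0.163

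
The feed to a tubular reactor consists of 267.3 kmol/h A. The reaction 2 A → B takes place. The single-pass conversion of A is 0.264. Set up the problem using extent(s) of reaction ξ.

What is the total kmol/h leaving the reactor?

232 kmol/h

A reacted = 0.264 × 267.3 = 70.57 kmol/h; ν_A = −2, so ξ = 70.57/2 = 35.28 kmol/h.
Outlet amounts (n = n₀ + ν ξ):
  A: 267.3 − 2(35.28) = 196.7
  B: 0 + 1(35.28) = 35.28
Total out = 196.7 + 35.28 = 232 kmol/h.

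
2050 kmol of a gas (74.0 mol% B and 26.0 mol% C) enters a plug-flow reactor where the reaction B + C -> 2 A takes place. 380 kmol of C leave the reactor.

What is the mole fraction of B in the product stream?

0.665

For C: n = n₀ − 1ξ → 380 = 533 − 1ξ, giving ξ = 153 kmol.
Outlet amounts (n = n₀ + ν ξ):
  B: 1517 − 1(153) = 1364
  C: 533 − 1(153) = 380
  A: 0 + 2(153) = 306
Total out = 2050 kmol; y_B = 1364 / 2050 = 0.6654.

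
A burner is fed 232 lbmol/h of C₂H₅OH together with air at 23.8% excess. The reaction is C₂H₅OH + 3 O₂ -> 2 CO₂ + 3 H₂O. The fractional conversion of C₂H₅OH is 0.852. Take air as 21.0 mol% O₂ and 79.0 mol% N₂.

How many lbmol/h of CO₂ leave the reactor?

Stoichiometric O₂ = 3 × 232 = 696 lbmol/h; O₂ fed = 696 × 1.238 = 861.6 lbmol/h.
N₂ fed = 861.6 × 79/21 = 3241 lbmol/h.
Fuel reacted = 0.852 × 232 → ξ = 197.7 lbmol/h.
Outlet (n = n₀ + ν ξ):
  C₂H₅OH: 232 − 1(197.7) = 34.34
  O₂: 861.6 − 3(197.7) = 268.7
  N₂: 3241 (inert)
  CO₂: 0 + 2(197.7) = 395.3
  H₂O: 0 + 3(197.7) = 593

395 lbmol/h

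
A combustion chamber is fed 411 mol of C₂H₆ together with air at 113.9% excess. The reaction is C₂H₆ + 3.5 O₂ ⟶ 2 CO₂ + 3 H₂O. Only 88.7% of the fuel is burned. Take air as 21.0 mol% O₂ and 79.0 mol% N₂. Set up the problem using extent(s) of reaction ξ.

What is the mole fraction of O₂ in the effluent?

0.118

Stoichiometric O₂ = 3.5 × 411 = 1438 mol; O₂ fed = 1438 × 2.139 = 3077 mol.
N₂ fed = 3077 × 79/21 = 11580 mol.
Fuel reacted = 0.887 × 411 → ξ = 364.6 mol.
Outlet (n = n₀ + ν ξ):
  C₂H₆: 411 − 1(364.6) = 46.44
  O₂: 3077 − 3.5(364.6) = 1801
  N₂: 11580 (inert)
  CO₂: 0 + 2(364.6) = 729.1
  H₂O: 0 + 3(364.6) = 1094
Total out = 15250 mol; y_O₂ = 1801 / 15250 = 0.1181.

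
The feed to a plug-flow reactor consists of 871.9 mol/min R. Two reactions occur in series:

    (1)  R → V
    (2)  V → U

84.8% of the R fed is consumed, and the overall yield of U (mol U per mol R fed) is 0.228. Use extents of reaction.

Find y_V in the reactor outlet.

0.62

Conversion of R: R consumed = 1ξ₁ = 0.848 × 871.9 → ξ₁ = 739.4 mol/min.
Yield of U: 1ξ₂ / 871.9 = 0.228 → ξ₂ = 198.8 mol/min.
Outlet amounts (n = n₀ + Σ ν·ξ):
  R: 871.9 − 1(739.4) = 132.5
  V: 0 + 1(739.4) − 1(198.8) = 540.6
  U: 0 + 1(198.8) = 198.8
Total out = 871.9 mol/min; y_V = 540.6 / 871.9 = 0.62.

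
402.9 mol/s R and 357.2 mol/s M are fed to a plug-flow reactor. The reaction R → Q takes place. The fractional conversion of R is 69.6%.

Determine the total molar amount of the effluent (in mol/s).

R reacted = 0.696 × 402.9 = 280.4 mol/s; ν_R = −1, so ξ = 280.4/1 = 280.4 mol/s.
Outlet amounts (n = n₀ + ν ξ):
  R: 402.9 − 1(280.4) = 122.5
  Q: 0 + 1(280.4) = 280.4
  M: 357.2 (inert)
Total out = 122.5 + 280.4 + 357.2 = 760.1 mol/s.

760 mol/s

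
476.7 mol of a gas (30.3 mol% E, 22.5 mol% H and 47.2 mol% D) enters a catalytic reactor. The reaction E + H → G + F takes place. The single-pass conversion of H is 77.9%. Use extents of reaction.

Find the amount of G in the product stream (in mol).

H reacted = 0.779 × 107.3 = 83.55 mol; ν_H = −1, so ξ = 83.55/1 = 83.55 mol.
Outlet amounts (n = n₀ + ν ξ):
  E: 144.4 − 1(83.55) = 60.89
  H: 107.3 − 1(83.55) = 23.7
  G: 0 + 1(83.55) = 83.55
  F: 0 + 1(83.55) = 83.55
  D: 225 (inert)

83.6 mol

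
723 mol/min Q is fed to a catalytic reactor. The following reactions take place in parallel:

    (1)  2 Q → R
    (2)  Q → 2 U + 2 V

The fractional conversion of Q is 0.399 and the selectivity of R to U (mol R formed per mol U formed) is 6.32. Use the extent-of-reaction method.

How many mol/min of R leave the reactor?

Conversion of Q: Q consumed = 0.399 × 723 = 288.5 mol/min = 2ξ₁ + 1ξ₂.
Selectivity: 1ξ₁ / (2ξ₂) = 6.32 → ξ₁ = 12.64 ξ₂.
Substitute: (2·12.64 + 1) ξ₂ = 288.5 → ξ₂ = 10.98 mol/min, ξ₁ = 138.7 mol/min.
Outlet amounts (n = n₀ + Σ ν·ξ):
  Q: 723 − 2(138.7) − 1(10.98) = 434.5
  R: 0 + 1(138.7) = 138.7
  U: 0 + 2(10.98) = 21.95
  V: 0 + 2(10.98) = 21.95

139 mol/min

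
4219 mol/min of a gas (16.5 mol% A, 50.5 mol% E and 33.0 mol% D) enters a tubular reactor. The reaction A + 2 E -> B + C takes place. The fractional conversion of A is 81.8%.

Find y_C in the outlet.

A reacted = 0.818 × 696.1 = 569.4 mol/min; ν_A = −1, so ξ = 569.4/1 = 569.4 mol/min.
Outlet amounts (n = n₀ + ν ξ):
  A: 696.1 − 1(569.4) = 126.7
  E: 2131 − 2(569.4) = 991.7
  B: 0 + 1(569.4) = 569.4
  C: 0 + 1(569.4) = 569.4
  D: 1392 (inert)
Total out = 3650 mol/min; y_C = 569.4 / 3650 = 0.156.

0.156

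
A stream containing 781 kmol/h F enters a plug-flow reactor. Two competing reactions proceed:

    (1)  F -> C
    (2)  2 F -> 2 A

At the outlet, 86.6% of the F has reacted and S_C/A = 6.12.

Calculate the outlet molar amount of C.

Conversion of F: F consumed = 0.866 × 781 = 676.3 kmol/h = 1ξ₁ + 2ξ₂.
Selectivity: 1ξ₁ / (2ξ₂) = 6.12 → ξ₁ = 12.24 ξ₂.
Substitute: (1·12.24 + 2) ξ₂ = 676.3 → ξ₂ = 47.5 kmol/h, ξ₁ = 581.4 kmol/h.
Outlet amounts (n = n₀ + Σ ν·ξ):
  F: 781 − 1(581.4) − 2(47.5) = 104.7
  C: 0 + 1(581.4) = 581.4
  A: 0 + 2(47.5) = 94.99

581 kmol/h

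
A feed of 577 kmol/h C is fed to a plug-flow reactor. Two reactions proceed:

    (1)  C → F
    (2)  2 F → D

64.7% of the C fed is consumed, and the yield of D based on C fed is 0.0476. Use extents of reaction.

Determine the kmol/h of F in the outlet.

Conversion of C: C consumed = 1ξ₁ = 0.647 × 577 → ξ₁ = 373.3 kmol/h.
Yield of D: 1ξ₂ / 577 = 0.0476 → ξ₂ = 27.47 kmol/h.
Outlet amounts (n = n₀ + Σ ν·ξ):
  C: 577 − 1(373.3) = 203.7
  F: 0 + 1(373.3) − 2(27.47) = 318.4
  D: 0 + 1(27.47) = 27.47

318 kmol/h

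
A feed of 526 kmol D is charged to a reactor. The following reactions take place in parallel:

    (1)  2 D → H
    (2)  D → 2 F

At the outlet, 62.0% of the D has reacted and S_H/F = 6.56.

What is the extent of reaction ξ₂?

ξ₂ = 12 kmol

Conversion of D: D consumed = 0.62 × 526 = 326.1 kmol = 2ξ₁ + 1ξ₂.
Selectivity: 1ξ₁ / (2ξ₂) = 6.56 → ξ₁ = 13.12 ξ₂.
Substitute: (2·13.12 + 1) ξ₂ = 326.1 → ξ₂ = 11.97 kmol, ξ₁ = 157.1 kmol.
Outlet amounts (n = n₀ + Σ ν·ξ):
  D: 526 − 2(157.1) − 1(11.97) = 199.9
  H: 0 + 1(157.1) = 157.1
  F: 0 + 2(11.97) = 23.94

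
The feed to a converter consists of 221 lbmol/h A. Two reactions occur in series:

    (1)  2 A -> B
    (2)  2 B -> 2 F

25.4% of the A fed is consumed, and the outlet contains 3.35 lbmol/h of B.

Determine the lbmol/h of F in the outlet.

Conversion of A: A consumed = 2ξ₁ = 0.254 × 221 → ξ₁ = 28.07 lbmol/h.
B balance: n_B = 0 + 1ξ₁ − 2ξ₂ = 3.35 → ξ₂ = (1·28.07 − 3.35)/2 = 12.36 lbmol/h.
Outlet amounts (n = n₀ + Σ ν·ξ):
  A: 221 − 2(28.07) = 164.9
  B: 0 + 1(28.07) − 2(12.36) = 3.35
  F: 0 + 2(12.36) = 24.72

24.7 lbmol/h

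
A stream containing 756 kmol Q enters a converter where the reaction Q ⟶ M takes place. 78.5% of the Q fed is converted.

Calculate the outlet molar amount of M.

593 kmol

Q reacted = 0.785 × 756 = 593.5 kmol; ν_Q = −1, so ξ = 593.5/1 = 593.5 kmol.
Outlet amounts (n = n₀ + ν ξ):
  Q: 756 − 1(593.5) = 162.5
  M: 0 + 1(593.5) = 593.5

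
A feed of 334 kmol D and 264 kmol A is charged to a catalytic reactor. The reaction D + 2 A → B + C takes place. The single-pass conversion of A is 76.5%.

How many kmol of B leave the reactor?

A reacted = 0.765 × 264 = 202 kmol; ν_A = −2, so ξ = 202/2 = 101 kmol.
Outlet amounts (n = n₀ + ν ξ):
  D: 334 − 1(101) = 233
  A: 264 − 2(101) = 62.04
  B: 0 + 1(101) = 101
  C: 0 + 1(101) = 101

101 kmol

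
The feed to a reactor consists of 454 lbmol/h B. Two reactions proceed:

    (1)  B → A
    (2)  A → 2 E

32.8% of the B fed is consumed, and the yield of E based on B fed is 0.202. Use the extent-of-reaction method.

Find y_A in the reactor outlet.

0.206

Conversion of B: B consumed = 1ξ₁ = 0.328 × 454 → ξ₁ = 148.9 lbmol/h.
Yield of E: 2ξ₂ / 454 = 0.202 → ξ₂ = 45.85 lbmol/h.
Outlet amounts (n = n₀ + Σ ν·ξ):
  B: 454 − 1(148.9) = 305.1
  A: 0 + 1(148.9) − 1(45.85) = 103.1
  E: 0 + 2(45.85) = 91.71
Total out = 499.9 lbmol/h; y_A = 103.1 / 499.9 = 0.2062.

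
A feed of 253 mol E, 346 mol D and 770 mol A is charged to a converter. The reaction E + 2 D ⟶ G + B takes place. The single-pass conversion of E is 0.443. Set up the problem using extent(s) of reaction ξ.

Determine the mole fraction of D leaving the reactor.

E reacted = 0.443 × 253 = 112.1 mol; ν_E = −1, so ξ = 112.1/1 = 112.1 mol.
Outlet amounts (n = n₀ + ν ξ):
  E: 253 − 1(112.1) = 140.9
  D: 346 − 2(112.1) = 121.8
  G: 0 + 1(112.1) = 112.1
  B: 0 + 1(112.1) = 112.1
  A: 770 (inert)
Total out = 1257 mol; y_D = 121.8 / 1257 = 0.09694.

0.0969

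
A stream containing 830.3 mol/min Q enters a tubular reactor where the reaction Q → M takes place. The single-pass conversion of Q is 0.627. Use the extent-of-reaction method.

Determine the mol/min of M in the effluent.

Q reacted = 0.627 × 830.3 = 520.6 mol/min; ν_Q = −1, so ξ = 520.6/1 = 520.6 mol/min.
Outlet amounts (n = n₀ + ν ξ):
  Q: 830.3 − 1(520.6) = 309.7
  M: 0 + 1(520.6) = 520.6

521 mol/min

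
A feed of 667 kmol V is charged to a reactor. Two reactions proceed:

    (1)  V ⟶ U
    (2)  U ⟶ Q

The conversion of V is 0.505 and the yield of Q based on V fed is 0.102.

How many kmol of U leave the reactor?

Conversion of V: V consumed = 1ξ₁ = 0.505 × 667 → ξ₁ = 336.8 kmol.
Yield of Q: 1ξ₂ / 667 = 0.102 → ξ₂ = 68.03 kmol.
Outlet amounts (n = n₀ + Σ ν·ξ):
  V: 667 − 1(336.8) = 330.2
  U: 0 + 1(336.8) − 1(68.03) = 268.8
  Q: 0 + 1(68.03) = 68.03

269 kmol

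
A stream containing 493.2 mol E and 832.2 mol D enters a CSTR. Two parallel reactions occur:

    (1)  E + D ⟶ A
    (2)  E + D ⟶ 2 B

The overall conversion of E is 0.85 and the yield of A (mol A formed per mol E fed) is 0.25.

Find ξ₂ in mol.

ξ₂ = 296 mol

Yield of A: 1ξ₁ / 493.2 = 0.25 → ξ₁ = 123.3 mol.
Conversion of E: 1ξ₁ + 1ξ₂ = 0.85 × 493.2 = 419.2 → ξ₂ = 295.9 mol.
Outlet amounts (n = n₀ + Σ ν·ξ):
  E: 493.2 − 1(123.3) − 1(295.9) = 73.98
  D: 832.2 − 1(123.3) − 1(295.9) = 413
  A: 0 + 1(123.3) = 123.3
  B: 0 + 2(295.9) = 591.8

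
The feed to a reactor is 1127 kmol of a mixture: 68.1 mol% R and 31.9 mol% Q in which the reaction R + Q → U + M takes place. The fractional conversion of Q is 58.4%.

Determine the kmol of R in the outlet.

Q reacted = 0.584 × 359.5 = 210 kmol; ν_Q = −1, so ξ = 210/1 = 210 kmol.
Outlet amounts (n = n₀ + ν ξ):
  R: 767.5 − 1(210) = 557.5
  Q: 359.5 − 1(210) = 149.6
  U: 0 + 1(210) = 210
  M: 0 + 1(210) = 210

558 kmol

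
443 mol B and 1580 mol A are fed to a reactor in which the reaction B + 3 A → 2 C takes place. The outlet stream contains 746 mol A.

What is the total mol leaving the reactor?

For A: n = n₀ − 3ξ → 746 = 1580 − 3ξ, giving ξ = 278 mol.
Outlet amounts (n = n₀ + ν ξ):
  B: 443 − 1(278) = 165
  A: 1580 − 3(278) = 746
  C: 0 + 2(278) = 556
Total out = 165 + 746 + 556 = 1467 mol.

1470 mol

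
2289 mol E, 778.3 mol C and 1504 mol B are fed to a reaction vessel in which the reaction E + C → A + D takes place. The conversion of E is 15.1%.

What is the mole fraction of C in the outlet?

E reacted = 0.151 × 2289 = 345.6 mol; ν_E = −1, so ξ = 345.6/1 = 345.6 mol.
Outlet amounts (n = n₀ + ν ξ):
  E: 2289 − 1(345.6) = 1943
  C: 778.3 − 1(345.6) = 432.7
  A: 0 + 1(345.6) = 345.6
  D: 0 + 1(345.6) = 345.6
  B: 1504 (inert)
Total out = 4571 mol; y_C = 432.7 / 4571 = 0.09465.

0.0946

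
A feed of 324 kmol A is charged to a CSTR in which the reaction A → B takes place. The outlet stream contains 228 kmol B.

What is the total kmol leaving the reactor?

For B: n = n₀ + 1ξ → 228 = 0 + 1ξ, giving ξ = 228 kmol.
Outlet amounts (n = n₀ + ν ξ):
  A: 324 − 1(228) = 96
  B: 0 + 1(228) = 228
Total out = 96 + 228 = 324 kmol.

324 kmol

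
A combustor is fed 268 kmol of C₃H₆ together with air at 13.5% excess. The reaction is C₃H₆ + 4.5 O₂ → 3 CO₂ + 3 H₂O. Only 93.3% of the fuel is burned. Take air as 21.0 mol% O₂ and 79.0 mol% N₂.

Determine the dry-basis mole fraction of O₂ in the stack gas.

Stoichiometric O₂ = 4.5 × 268 = 1206 kmol; O₂ fed = 1206 × 1.135 = 1369 kmol.
N₂ fed = 1369 × 79/21 = 5149 kmol.
Fuel reacted = 0.933 × 268 → ξ = 250 kmol.
Outlet (n = n₀ + ν ξ):
  C₃H₆: 268 − 1(250) = 17.96
  O₂: 1369 − 4.5(250) = 243.6
  N₂: 5149 (inert)
  CO₂: 0 + 3(250) = 750.1
  H₂O: 0 + 3(250) = 750.1
Dry total = 6161 kmol; y_O₂ (dry) = 243.6 / 6161 = 0.03954.

0.0395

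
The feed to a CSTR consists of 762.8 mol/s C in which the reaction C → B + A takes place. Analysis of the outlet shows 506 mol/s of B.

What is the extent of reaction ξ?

For B: n = n₀ + 1ξ → 506 = 0 + 1ξ, giving ξ = 506 mol/s.
Outlet amounts (n = n₀ + ν ξ):
  C: 762.8 − 1(506) = 256.8
  B: 0 + 1(506) = 506
  A: 0 + 1(506) = 506

ξ = 506 mol/s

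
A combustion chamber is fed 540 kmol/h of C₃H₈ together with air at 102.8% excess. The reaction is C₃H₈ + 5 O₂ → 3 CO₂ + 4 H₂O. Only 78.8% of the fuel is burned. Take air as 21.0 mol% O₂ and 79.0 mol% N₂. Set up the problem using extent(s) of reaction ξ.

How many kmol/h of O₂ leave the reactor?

3350 kmol/h

Stoichiometric O₂ = 5 × 540 = 2700 kmol/h; O₂ fed = 2700 × 2.028 = 5476 kmol/h.
N₂ fed = 5476 × 79/21 = 20600 kmol/h.
Fuel reacted = 0.788 × 540 → ξ = 425.5 kmol/h.
Outlet (n = n₀ + ν ξ):
  C₃H₈: 540 − 1(425.5) = 114.5
  O₂: 5476 − 5(425.5) = 3348
  N₂: 20600 (inert)
  CO₂: 0 + 3(425.5) = 1277
  H₂O: 0 + 4(425.5) = 1702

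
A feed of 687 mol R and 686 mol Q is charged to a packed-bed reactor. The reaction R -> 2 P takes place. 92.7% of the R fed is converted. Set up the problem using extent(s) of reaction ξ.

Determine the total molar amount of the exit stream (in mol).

R reacted = 0.927 × 687 = 636.8 mol; ν_R = −1, so ξ = 636.8/1 = 636.8 mol.
Outlet amounts (n = n₀ + ν ξ):
  R: 687 − 1(636.8) = 50.15
  P: 0 + 2(636.8) = 1274
  Q: 686 (inert)
Total out = 50.15 + 1274 + 686 = 2010 mol.

2010 mol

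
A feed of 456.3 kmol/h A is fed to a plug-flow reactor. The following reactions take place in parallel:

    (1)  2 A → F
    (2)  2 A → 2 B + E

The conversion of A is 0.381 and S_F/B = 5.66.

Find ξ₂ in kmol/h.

Conversion of A: A consumed = 0.381 × 456.3 = 173.9 kmol/h = 2ξ₁ + 2ξ₂.
Selectivity: 1ξ₁ / (2ξ₂) = 5.66 → ξ₁ = 11.32 ξ₂.
Substitute: (2·11.32 + 2) ξ₂ = 173.9 → ξ₂ = 7.056 kmol/h, ξ₁ = 79.87 kmol/h.
Outlet amounts (n = n₀ + Σ ν·ξ):
  A: 456.3 − 2(79.87) − 2(7.056) = 282.4
  F: 0 + 1(79.87) = 79.87
  B: 0 + 2(7.056) = 14.11
  E: 0 + 1(7.056) = 7.056

ξ₂ = 7.06 kmol/h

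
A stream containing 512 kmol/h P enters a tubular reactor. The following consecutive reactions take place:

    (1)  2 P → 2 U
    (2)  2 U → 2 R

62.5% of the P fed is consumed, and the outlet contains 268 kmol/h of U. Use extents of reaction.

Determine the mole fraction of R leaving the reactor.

0.102

Conversion of P: P consumed = 2ξ₁ = 0.625 × 512 → ξ₁ = 160 kmol/h.
U balance: n_U = 0 + 2ξ₁ − 2ξ₂ = 268 → ξ₂ = (2·160 − 268)/2 = 26 kmol/h.
Outlet amounts (n = n₀ + Σ ν·ξ):
  P: 512 − 2(160) = 192
  U: 0 + 2(160) − 2(26) = 268
  R: 0 + 2(26) = 52
Total out = 512 kmol/h; y_R = 52 / 512 = 0.1016.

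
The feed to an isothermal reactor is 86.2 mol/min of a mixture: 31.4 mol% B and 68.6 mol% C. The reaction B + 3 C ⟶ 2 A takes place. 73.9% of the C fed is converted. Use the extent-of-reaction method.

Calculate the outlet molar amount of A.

29.1 mol/min

C reacted = 0.739 × 59.13 = 43.7 mol/min; ν_C = −3, so ξ = 43.7/3 = 14.57 mol/min.
Outlet amounts (n = n₀ + ν ξ):
  B: 27.07 − 1(14.57) = 12.5
  C: 59.13 − 3(14.57) = 15.43
  A: 0 + 2(14.57) = 29.13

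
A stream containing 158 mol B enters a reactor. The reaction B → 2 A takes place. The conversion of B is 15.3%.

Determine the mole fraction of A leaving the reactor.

B reacted = 0.153 × 158 = 24.17 mol; ν_B = −1, so ξ = 24.17/1 = 24.17 mol.
Outlet amounts (n = n₀ + ν ξ):
  B: 158 − 1(24.17) = 133.8
  A: 0 + 2(24.17) = 48.35
Total out = 182.2 mol; y_A = 48.35 / 182.2 = 0.2654.

0.265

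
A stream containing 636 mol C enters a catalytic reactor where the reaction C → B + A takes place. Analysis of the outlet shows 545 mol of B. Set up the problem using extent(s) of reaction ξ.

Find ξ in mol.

ξ = 545 mol

For B: n = n₀ + 1ξ → 545 = 0 + 1ξ, giving ξ = 545 mol.
Outlet amounts (n = n₀ + ν ξ):
  C: 636 − 1(545) = 91
  B: 0 + 1(545) = 545
  A: 0 + 1(545) = 545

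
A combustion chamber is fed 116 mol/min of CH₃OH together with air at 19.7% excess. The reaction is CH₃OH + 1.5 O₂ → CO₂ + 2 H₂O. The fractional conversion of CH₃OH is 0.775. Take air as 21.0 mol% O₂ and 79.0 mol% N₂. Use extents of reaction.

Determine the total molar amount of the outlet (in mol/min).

Stoichiometric O₂ = 1.5 × 116 = 174 mol/min; O₂ fed = 174 × 1.197 = 208.3 mol/min.
N₂ fed = 208.3 × 79/21 = 783.5 mol/min.
Fuel reacted = 0.775 × 116 → ξ = 89.9 mol/min.
Outlet (n = n₀ + ν ξ):
  CH₃OH: 116 − 1(89.9) = 26.1
  O₂: 208.3 − 1.5(89.9) = 73.43
  N₂: 783.5 (inert)
  CO₂: 0 + 1(89.9) = 89.9
  H₂O: 0 + 2(89.9) = 179.8
Total out = 26.1 + 73.43 + 783.5 + 89.9 + 179.8 = 1153 mol/min.

1150 mol/min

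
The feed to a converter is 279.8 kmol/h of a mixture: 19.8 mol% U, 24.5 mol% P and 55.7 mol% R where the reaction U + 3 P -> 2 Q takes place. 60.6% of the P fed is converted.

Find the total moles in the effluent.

P reacted = 0.606 × 68.55 = 41.54 kmol/h; ν_P = −3, so ξ = 41.54/3 = 13.85 kmol/h.
Outlet amounts (n = n₀ + ν ξ):
  U: 55.4 − 1(13.85) = 41.55
  P: 68.55 − 3(13.85) = 27.01
  Q: 0 + 2(13.85) = 27.69
  R: 155.8 (inert)
Total out = 41.55 + 27.01 + 27.69 + 155.8 = 252.1 kmol/h.

252 kmol/h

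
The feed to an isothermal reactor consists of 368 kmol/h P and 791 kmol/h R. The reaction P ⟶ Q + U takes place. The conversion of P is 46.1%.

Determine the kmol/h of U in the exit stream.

P reacted = 0.461 × 368 = 169.6 kmol/h; ν_P = −1, so ξ = 169.6/1 = 169.6 kmol/h.
Outlet amounts (n = n₀ + ν ξ):
  P: 368 − 1(169.6) = 198.4
  Q: 0 + 1(169.6) = 169.6
  U: 0 + 1(169.6) = 169.6
  R: 791 (inert)

170 kmol/h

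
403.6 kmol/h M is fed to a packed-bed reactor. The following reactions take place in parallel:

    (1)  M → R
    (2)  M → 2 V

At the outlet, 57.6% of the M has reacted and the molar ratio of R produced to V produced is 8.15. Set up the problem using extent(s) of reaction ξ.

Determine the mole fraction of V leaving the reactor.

Conversion of M: M consumed = 0.576 × 403.6 = 232.5 kmol/h = 1ξ₁ + 1ξ₂.
Selectivity: 1ξ₁ / (2ξ₂) = 8.15 → ξ₁ = 16.3 ξ₂.
Substitute: (1·16.3 + 1) ξ₂ = 232.5 → ξ₂ = 13.44 kmol/h, ξ₁ = 219 kmol/h.
Outlet amounts (n = n₀ + Σ ν·ξ):
  M: 403.6 − 1(219) − 1(13.44) = 171.1
  R: 0 + 1(219) = 219
  V: 0 + 2(13.44) = 26.88
Total out = 417 kmol/h; y_V = 26.88 / 417 = 0.06444.

0.0644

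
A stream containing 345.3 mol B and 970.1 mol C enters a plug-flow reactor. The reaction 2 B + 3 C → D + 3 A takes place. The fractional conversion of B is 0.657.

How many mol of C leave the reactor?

630 mol

B reacted = 0.657 × 345.3 = 226.9 mol; ν_B = −2, so ξ = 226.9/2 = 113.4 mol.
Outlet amounts (n = n₀ + ν ξ):
  B: 345.3 − 2(113.4) = 118.4
  C: 970.1 − 3(113.4) = 629.8
  D: 0 + 1(113.4) = 113.4
  A: 0 + 3(113.4) = 340.3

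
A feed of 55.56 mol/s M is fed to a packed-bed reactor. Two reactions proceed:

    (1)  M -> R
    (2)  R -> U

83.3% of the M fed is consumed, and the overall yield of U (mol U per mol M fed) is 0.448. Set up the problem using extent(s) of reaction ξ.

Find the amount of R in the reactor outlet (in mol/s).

Conversion of M: M consumed = 1ξ₁ = 0.833 × 55.56 → ξ₁ = 46.28 mol/s.
Yield of U: 1ξ₂ / 55.56 = 0.448 → ξ₂ = 24.89 mol/s.
Outlet amounts (n = n₀ + Σ ν·ξ):
  M: 55.56 − 1(46.28) = 9.279
  R: 0 + 1(46.28) − 1(24.89) = 21.39
  U: 0 + 1(24.89) = 24.89

21.4 mol/s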